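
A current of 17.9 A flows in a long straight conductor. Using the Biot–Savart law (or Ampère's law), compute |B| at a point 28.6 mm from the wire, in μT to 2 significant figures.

For an infinitely long straight wire, B = μ₀I/(2πd).
B = (4π×10⁻⁷ × 17.9) / (2π × 0.0286) = 1.25×10⁻⁴ T.

B ≈ 130 μT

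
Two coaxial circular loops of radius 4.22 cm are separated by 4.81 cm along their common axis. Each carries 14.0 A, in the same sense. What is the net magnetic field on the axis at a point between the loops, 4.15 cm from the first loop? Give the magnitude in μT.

B ≈ 277 μT

Each loop contributes B = μ₀IR²/[2(R²+z²)^(3/2)] on the axis, with z measured from that loop.
Loop 1 (z = 0.0415 m): B₁ = 7.56×10⁻⁵ T. Loop 2 (z = 0.0066 m): B₂ = 2.01×10⁻⁴ T.
The fields add: B = B₁ + B₂ = 2.77×10⁻⁴ T.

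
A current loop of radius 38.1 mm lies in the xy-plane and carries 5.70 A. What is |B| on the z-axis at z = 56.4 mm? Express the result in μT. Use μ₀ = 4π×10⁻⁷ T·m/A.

On the axis of a circular loop, B = μ₀IR² / [2(R²+z²)^(3/2)].
R² + z² = (0.0381)² + (0.0564)² = 0.004633 m², and (R²+z²)^(3/2) = 3.15×10⁻⁴ m³.
B = (4π×10⁻⁷ × 5.70 × 0.001452) / (2 × 3.15×10⁻⁴) = 1.65×10⁻⁵ T.

B ≈ 16.5 μT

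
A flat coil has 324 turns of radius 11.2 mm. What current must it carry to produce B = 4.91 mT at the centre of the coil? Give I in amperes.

I ≈ 0.270 A

For an N-turn coil, B = Nμ₀I/(2R) with R = 0.0112 m, so I = 2RB/(Nμ₀) = 2 × 0.0112 × 4.91×10⁻³ / (324 × 4π×10⁻⁷) = 0.270 A.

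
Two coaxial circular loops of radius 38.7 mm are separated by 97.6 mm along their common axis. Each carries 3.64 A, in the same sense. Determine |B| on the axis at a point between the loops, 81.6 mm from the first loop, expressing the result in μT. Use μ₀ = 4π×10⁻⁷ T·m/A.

Each loop contributes B = μ₀IR²/[2(R²+z²)^(3/2)] on the axis, with z measured from that loop.
Loop 1 (z = 0.0816 m): B₁ = 4.65×10⁻⁶ T. Loop 2 (z = 0.016 m): B₂ = 4.66×10⁻⁵ T.
The fields add: B = B₁ + B₂ = 5.13×10⁻⁵ T.

B ≈ 51.3 μT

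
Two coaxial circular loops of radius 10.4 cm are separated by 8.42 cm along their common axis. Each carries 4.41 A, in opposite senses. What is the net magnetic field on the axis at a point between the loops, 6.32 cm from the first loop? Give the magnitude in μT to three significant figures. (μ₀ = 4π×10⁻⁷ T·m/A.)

B ≈ 8.46 μT

Each loop contributes B = μ₀IR²/[2(R²+z²)^(3/2)] on the axis, with z measured from that loop.
Loop 1 (z = 0.0632 m): B₁ = 1.66×10⁻⁵ T. Loop 2 (z = 0.021 m): B₂ = 2.51×10⁻⁵ T.
The fields oppose: B = |B₁ − B₂| = 8.46×10⁻⁶ T.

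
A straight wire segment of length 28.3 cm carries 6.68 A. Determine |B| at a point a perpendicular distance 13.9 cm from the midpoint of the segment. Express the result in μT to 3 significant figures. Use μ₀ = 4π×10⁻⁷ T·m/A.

For a finite straight segment, B = (μ₀I/4πd)(sinθ₁ + sinθ₂), where θ₁, θ₂ are the angles from the perpendicular to each end.
The perpendicular from the point meets the wire at its midpoint, so each end is L/2 = 0.1415 m away along the wire.
sinθ₁ = 0.1415/√(0.1415²+0.139²) = 0.7134; sinθ₂ = 0.1415/√(0.1415²+0.139²) = 0.7134.
B = (4π×10⁻⁷ × 6.68) / (4π × 0.139) × (0.7134 + 0.7134) = 6.86×10⁻⁶ T.

B ≈ 6.86 μT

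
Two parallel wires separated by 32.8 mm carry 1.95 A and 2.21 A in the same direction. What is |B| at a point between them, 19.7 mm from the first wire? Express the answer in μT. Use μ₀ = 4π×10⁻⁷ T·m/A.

Each long wire gives B = μ₀I/(2πd). Distances are d₁ = 0.0197 m and d₂ = 0.0131 m.
B₁ = 1.98×10⁻⁵ T, B₂ = 3.37×10⁻⁵ T.
Between parallel currents the two contributions point in opposite directions, so they subtract. B = |B₁ − B₂| = |1.98×10⁻⁵ − 3.37×10⁻⁵| = 1.39×10⁻⁵ T.

B ≈ 13.9 μT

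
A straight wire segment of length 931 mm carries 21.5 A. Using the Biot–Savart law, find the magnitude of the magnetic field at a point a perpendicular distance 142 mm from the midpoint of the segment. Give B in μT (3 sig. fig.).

For a finite straight segment, B = (μ₀I/4πd)(sinθ₁ + sinθ₂), where θ₁, θ₂ are the angles from the perpendicular to each end.
The perpendicular from the point meets the wire at its midpoint, so each end is L/2 = 0.4655 m away along the wire.
sinθ₁ = 0.4655/√(0.4655²+0.142²) = 0.9565; sinθ₂ = 0.4655/√(0.4655²+0.142²) = 0.9565.
B = (4π×10⁻⁷ × 21.5) / (4π × 0.142) × (0.9565 + 0.9565) = 2.90×10⁻⁵ T.

B ≈ 29.0 μT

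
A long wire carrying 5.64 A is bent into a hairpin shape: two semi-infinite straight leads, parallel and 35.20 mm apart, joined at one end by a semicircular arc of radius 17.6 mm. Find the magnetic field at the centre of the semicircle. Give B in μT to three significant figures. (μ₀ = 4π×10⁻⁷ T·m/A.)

The semicircular arc contributes B_arc = μ₀I·π/(4πR) = μ₀I/(4R) = 1.01×10⁻⁴ T.
Each semi-infinite lead is at perpendicular distance R = 0.0176 m from the centre, with the perpendicular foot at its near end, so it contributes μ₀I/(4πR); both point the same way, together 6.41×10⁻⁵ T.
Arc and leads all point the same direction: B = 1.01×10⁻⁴ + 6.41×10⁻⁵ = 1.65×10⁻⁴ T.

B ≈ 165 μT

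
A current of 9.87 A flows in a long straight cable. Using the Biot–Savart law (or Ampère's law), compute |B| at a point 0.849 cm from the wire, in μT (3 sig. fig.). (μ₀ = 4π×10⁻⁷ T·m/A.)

For an infinitely long straight wire, B = μ₀I/(2πd).
B = (4π×10⁻⁷ × 9.87) / (2π × 0.00849) = 2.33×10⁻⁴ T.

B ≈ 233 μT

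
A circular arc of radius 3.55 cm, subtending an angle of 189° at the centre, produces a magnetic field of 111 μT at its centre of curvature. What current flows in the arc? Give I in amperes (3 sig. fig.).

I ≈ 11.9 A

For a circular arc, B = μ₀Iφ/(4πR) with φ in radians; here φ = 3.299 rad.
So I = 4πRB/(μ₀φ) = 4π × 0.0355 × 1.11×10⁻⁴ / (4π×10⁻⁷ × 3.299) = 11.9 A.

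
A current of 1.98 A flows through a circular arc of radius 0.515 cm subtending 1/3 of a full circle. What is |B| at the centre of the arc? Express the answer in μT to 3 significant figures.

B ≈ 80.5 μT

The Biot–Savart field of a circular arc at its centre is B = μ₀Iφ/(4πR), with φ = 2.094 rad.
B = (4π×10⁻⁷ × 1.98 × 2.094) / (4π × 0.00515) = 8.05×10⁻⁵ T.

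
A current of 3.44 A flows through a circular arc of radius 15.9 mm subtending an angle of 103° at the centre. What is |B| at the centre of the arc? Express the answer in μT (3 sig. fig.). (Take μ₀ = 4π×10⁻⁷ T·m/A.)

The Biot–Savart field of a circular arc at its centre is B = μ₀Iφ/(4πR), with φ = 1.798 rad.
B = (4π×10⁻⁷ × 3.44 × 1.798) / (4π × 0.0159) = 3.89×10⁻⁵ T.

B ≈ 38.9 μT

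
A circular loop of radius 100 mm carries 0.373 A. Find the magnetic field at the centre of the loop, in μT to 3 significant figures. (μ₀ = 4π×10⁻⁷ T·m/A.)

At the centre of a circular loop the Biot–Savart law gives B = μ₀I/(2R).
B = (4π×10⁻⁷ × 0.373) / (2 × 0.1) = 2.34×10⁻⁶ T.

B ≈ 2.34 μT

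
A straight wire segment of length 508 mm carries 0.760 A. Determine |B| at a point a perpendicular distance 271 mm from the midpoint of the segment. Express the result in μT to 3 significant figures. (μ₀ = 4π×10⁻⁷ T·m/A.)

B ≈ 0.384 μT

For a finite straight segment, B = (μ₀I/4πd)(sinθ₁ + sinθ₂), where θ₁, θ₂ are the angles from the perpendicular to each end.
The perpendicular from the point meets the wire at its midpoint, so each end is L/2 = 0.254 m away along the wire.
sinθ₁ = 0.254/√(0.254²+0.271²) = 0.6839; sinθ₂ = 0.254/√(0.254²+0.271²) = 0.6839.
B = (4π×10⁻⁷ × 0.760) / (4π × 0.271) × (0.6839 + 0.6839) = 3.84×10⁻⁷ T.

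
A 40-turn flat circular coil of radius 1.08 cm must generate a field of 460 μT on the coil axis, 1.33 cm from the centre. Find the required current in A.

For an N-turn coil, B = Nμ₀IR²/[2(R²+z²)^(3/2)] with R = 0.0108 m, z = 0.0133 m, so I = 2B(R²+z²)^(3/2)/(Nμ₀R²) = 2 × 4.60×10⁻⁴ × 5.03×10⁻⁶ / (40 × 4π×10⁻⁷ × 0.0001166) = 0.789 A.

I ≈ 0.789 A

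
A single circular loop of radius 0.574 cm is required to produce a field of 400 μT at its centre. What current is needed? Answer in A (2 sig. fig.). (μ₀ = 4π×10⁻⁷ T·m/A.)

I ≈ 3.7 A

At the centre of a circular loop B = μ₀I/(2R), so I = 2RB/μ₀.
With R = 0.00574 m, I = 2 × 0.00574 × 4.00×10⁻⁴ / (4π×10⁻⁷) = 3.65 A.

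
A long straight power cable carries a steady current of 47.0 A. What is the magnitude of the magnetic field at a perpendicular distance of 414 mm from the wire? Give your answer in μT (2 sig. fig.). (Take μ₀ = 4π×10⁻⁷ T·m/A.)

For an infinitely long straight wire, B = μ₀I/(2πd).
B = (4π×10⁻⁷ × 47.0) / (2π × 0.414) = 2.27×10⁻⁵ T.

B ≈ 23 μT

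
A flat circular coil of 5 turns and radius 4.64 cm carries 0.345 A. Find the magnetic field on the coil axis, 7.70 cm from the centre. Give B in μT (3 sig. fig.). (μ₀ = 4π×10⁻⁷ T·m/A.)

B ≈ 3.21 μT

For an N-turn flat coil, B = Nμ₀IR²/[2(R²+z²)^(3/2)] with R = 0.0464 m, z = 0.077 m.
B = 5 × 6.42×10⁻⁷ T = 3.21×10⁻⁶ T.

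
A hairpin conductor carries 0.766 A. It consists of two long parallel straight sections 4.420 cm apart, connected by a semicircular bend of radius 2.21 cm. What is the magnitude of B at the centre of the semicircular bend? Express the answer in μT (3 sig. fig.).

B ≈ 17.8 μT

The semicircular arc contributes B_arc = μ₀I·π/(4πR) = μ₀I/(4R) = 1.09×10⁻⁵ T.
Each semi-infinite lead is at perpendicular distance R = 0.0221 m from the centre, with the perpendicular foot at its near end, so it contributes μ₀I/(4πR); both point the same way, together 6.93×10⁻⁶ T.
Arc and leads all point the same direction: B = 1.09×10⁻⁵ + 6.93×10⁻⁶ = 1.78×10⁻⁵ T.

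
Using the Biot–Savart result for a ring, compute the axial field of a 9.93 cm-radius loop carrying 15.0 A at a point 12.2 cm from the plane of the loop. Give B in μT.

B ≈ 23.9 μT

On the axis of a circular loop, B = μ₀IR² / [2(R²+z²)^(3/2)].
R² + z² = (0.0993)² + (0.122)² = 0.02474 m², and (R²+z²)^(3/2) = 3.89×10⁻³ m³.
B = (4π×10⁻⁷ × 15.0 × 0.00986) / (2 × 3.89×10⁻³) = 2.39×10⁻⁵ T.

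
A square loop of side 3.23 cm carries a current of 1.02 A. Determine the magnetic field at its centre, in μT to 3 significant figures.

Each side is a finite straight segment at perpendicular distance d = a/(2 tan(π/4)) = 0.01615 m from the centre, with end-angles ±π/4.
One side contributes B₁ = (μ₀I/4πd)·2 sin(π/4) = 8.93×10⁻⁶ T.
All 4 sides add in the same direction: B = 4 × 8.93×10⁻⁶ = 3.57×10⁻⁵ T.

B ≈ 35.7 μT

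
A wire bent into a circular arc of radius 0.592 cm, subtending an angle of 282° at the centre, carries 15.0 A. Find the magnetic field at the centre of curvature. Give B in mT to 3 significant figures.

B ≈ 1.25 mT

The Biot–Savart field of a circular arc at its centre is B = μ₀Iφ/(4πR), with φ = 4.922 rad.
B = (4π×10⁻⁷ × 15.0 × 4.922) / (4π × 0.00592) = 1.25×10⁻³ T.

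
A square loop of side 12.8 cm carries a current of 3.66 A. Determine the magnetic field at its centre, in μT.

B ≈ 32.4 μT

Each side is a finite straight segment at perpendicular distance d = a/(2 tan(π/4)) = 0.064 m from the centre, with end-angles ±π/4.
One side contributes B₁ = (μ₀I/4πd)·2 sin(π/4) = 8.09×10⁻⁶ T.
All 4 sides add in the same direction: B = 4 × 8.09×10⁻⁶ = 3.24×10⁻⁵ T.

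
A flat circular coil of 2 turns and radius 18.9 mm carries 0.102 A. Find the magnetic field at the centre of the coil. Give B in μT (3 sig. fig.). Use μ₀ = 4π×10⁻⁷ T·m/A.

B ≈ 6.78 μT

For an N-turn flat coil, B = Nμ₀I/(2R) with R = 0.0189 m.
B = 2 × 3.39×10⁻⁶ T = 6.78×10⁻⁶ T.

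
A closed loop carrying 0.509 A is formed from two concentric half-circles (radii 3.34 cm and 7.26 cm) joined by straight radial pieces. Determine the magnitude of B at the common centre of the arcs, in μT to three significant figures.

B ≈ 2.59 μT

The radial connectors point toward the centre, so dl × r̂ = 0 and they contribute nothing.
Each semicircle gives μ₀I/(4R): inner arc 4.79×10⁻⁶ T, outer arc 2.20×10⁻⁶ T.
The two arcs carry current in opposite angular senses, so their fields oppose: B = |4.79×10⁻⁶ − 2.20×10⁻⁶| = 2.59×10⁻⁶ T.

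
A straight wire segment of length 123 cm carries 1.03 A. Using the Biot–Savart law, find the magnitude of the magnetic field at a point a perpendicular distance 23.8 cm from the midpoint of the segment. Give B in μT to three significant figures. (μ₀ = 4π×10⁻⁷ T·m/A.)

For a finite straight segment, B = (μ₀I/4πd)(sinθ₁ + sinθ₂), where θ₁, θ₂ are the angles from the perpendicular to each end.
The perpendicular from the point meets the wire at its midpoint, so each end is L/2 = 0.615 m away along the wire.
sinθ₁ = 0.615/√(0.615²+0.238²) = 0.9326; sinθ₂ = 0.615/√(0.615²+0.238²) = 0.9326.
B = (4π×10⁻⁷ × 1.03) / (4π × 0.238) × (0.9326 + 0.9326) = 8.07×10⁻⁷ T.

B ≈ 0.807 μT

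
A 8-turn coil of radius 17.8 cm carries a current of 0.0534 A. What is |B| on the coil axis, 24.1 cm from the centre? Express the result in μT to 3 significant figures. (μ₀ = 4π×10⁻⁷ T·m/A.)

For an N-turn flat coil, B = Nμ₀IR²/[2(R²+z²)^(3/2)] with R = 0.178 m, z = 0.241 m.
B = 8 × 3.95×10⁻⁸ T = 3.16×10⁻⁷ T.

B ≈ 0.316 μT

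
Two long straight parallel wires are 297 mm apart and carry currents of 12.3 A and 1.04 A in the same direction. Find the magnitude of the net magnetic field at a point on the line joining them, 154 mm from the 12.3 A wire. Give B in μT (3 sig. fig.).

Each long wire gives B = μ₀I/(2πd). Distances are d₁ = 0.154 m and d₂ = 0.143 m.
B₁ = 1.60×10⁻⁵ T, B₂ = 1.45×10⁻⁶ T.
Between parallel currents the two contributions point in opposite directions, so they subtract. B = |B₁ − B₂| = |1.60×10⁻⁵ − 1.45×10⁻⁶| = 1.45×10⁻⁵ T.

B ≈ 14.5 μT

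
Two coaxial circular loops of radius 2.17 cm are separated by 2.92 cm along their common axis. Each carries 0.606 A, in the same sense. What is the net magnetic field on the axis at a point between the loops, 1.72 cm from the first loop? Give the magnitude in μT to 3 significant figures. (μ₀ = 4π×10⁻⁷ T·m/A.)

B ≈ 20.2 μT

Each loop contributes B = μ₀IR²/[2(R²+z²)^(3/2)] on the axis, with z measured from that loop.
Loop 1 (z = 0.0172 m): B₁ = 8.45×10⁻⁶ T. Loop 2 (z = 0.012 m): B₂ = 1.18×10⁻⁵ T.
The fields add: B = B₁ + B₂ = 2.02×10⁻⁵ T.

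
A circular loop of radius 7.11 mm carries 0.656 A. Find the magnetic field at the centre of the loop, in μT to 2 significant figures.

B ≈ 58 μT

At the centre of a circular loop the Biot–Savart law gives B = μ₀I/(2R).
B = (4π×10⁻⁷ × 0.656) / (2 × 0.00711) = 5.80×10⁻⁵ T.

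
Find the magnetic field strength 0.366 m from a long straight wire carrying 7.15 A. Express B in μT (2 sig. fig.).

For an infinitely long straight wire, B = μ₀I/(2πd).
B = (4π×10⁻⁷ × 7.15) / (2π × 0.366) = 3.91×10⁻⁶ T.

B ≈ 3.9 μT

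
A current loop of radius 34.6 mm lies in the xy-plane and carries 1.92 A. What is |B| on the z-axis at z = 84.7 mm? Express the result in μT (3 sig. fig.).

B ≈ 1.89 μT

On the axis of a circular loop, B = μ₀IR² / [2(R²+z²)^(3/2)].
R² + z² = (0.0346)² + (0.0847)² = 0.008371 m², and (R²+z²)^(3/2) = 7.66×10⁻⁴ m³.
B = (4π×10⁻⁷ × 1.92 × 0.001197) / (2 × 7.66×10⁻⁴) = 1.89×10⁻⁶ T.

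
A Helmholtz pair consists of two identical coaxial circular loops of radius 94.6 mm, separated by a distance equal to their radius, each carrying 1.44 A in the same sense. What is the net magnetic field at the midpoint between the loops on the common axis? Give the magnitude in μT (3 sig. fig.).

Each loop contributes B = μ₀IR²/[2(R²+z²)^(3/2)] on the axis, with z measured from that loop.
Loop 1 (z = 0.0473 m): B₁ = 6.84×10⁻⁶ T. Loop 2 (z = 0.0473 m): B₂ = 6.84×10⁻⁶ T.
The fields add: B = B₁ + B₂ = 1.37×10⁻⁵ T.

B ≈ 13.7 μT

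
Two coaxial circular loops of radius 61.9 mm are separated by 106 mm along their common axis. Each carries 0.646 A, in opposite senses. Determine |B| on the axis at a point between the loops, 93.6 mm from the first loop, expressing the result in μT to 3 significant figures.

B ≈ 5.08 μT

Each loop contributes B = μ₀IR²/[2(R²+z²)^(3/2)] on the axis, with z measured from that loop.
Loop 1 (z = 0.0936 m): B₁ = 1.10×10⁻⁶ T. Loop 2 (z = 0.0124 m): B₂ = 6.18×10⁻⁶ T.
The fields oppose: B = |B₁ − B₂| = 5.08×10⁻⁶ T.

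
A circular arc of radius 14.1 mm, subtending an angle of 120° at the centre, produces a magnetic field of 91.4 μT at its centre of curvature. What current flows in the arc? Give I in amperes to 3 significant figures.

For a circular arc, B = μ₀Iφ/(4πR) with φ in radians; here φ = 2.094 rad.
So I = 4πRB/(μ₀φ) = 4π × 0.0141 × 9.14×10⁻⁵ / (4π×10⁻⁷ × 2.094) = 6.15 A.

I ≈ 6.15 A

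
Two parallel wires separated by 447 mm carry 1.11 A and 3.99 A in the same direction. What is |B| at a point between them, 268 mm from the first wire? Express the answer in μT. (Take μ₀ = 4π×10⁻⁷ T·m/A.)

Each long wire gives B = μ₀I/(2πd). Distances are d₁ = 0.268 m and d₂ = 0.179 m.
B₁ = 8.28×10⁻⁷ T, B₂ = 4.46×10⁻⁶ T.
Between parallel currents the two contributions point in opposite directions, so they subtract. B = |B₁ − B₂| = |8.28×10⁻⁷ − 4.46×10⁻⁶| = 3.63×10⁻⁶ T.

B ≈ 3.63 μT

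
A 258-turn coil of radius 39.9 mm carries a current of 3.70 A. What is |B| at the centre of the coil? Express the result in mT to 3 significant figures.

B ≈ 15.0 mT

For an N-turn flat coil, B = Nμ₀I/(2R) with R = 0.0399 m.
B = 258 × 5.83×10⁻⁵ T = 1.50×10⁻² T.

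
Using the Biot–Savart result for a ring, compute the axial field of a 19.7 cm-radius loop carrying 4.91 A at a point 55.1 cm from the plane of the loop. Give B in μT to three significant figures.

On the axis of a circular loop, B = μ₀IR² / [2(R²+z²)^(3/2)].
R² + z² = (0.197)² + (0.551)² = 0.3424 m², and (R²+z²)^(3/2) = 0.200 m³.
B = (4π×10⁻⁷ × 4.91 × 0.03881) / (2 × 0.200) = 5.98×10⁻⁷ T.

B ≈ 0.598 μT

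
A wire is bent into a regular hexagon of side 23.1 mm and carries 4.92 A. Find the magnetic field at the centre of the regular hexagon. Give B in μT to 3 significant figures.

Each side is a finite straight segment at perpendicular distance d = a/(2 tan(π/6)) = 0.02001 m from the centre, with end-angles ±π/6.
One side contributes B₁ = (μ₀I/4πd)·2 sin(π/6) = 2.46×10⁻⁵ T.
All 6 sides add in the same direction: B = 6 × 2.46×10⁻⁵ = 1.48×10⁻⁴ T.

B ≈ 148 μT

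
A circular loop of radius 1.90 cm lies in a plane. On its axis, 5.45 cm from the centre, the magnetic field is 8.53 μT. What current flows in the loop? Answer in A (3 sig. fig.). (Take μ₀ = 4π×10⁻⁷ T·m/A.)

I ≈ 7.23 A

On the axis of a loop, B = μ₀IR²/[2(R²+z²)^(3/2)], so I = 2B(R²+z²)^(3/2)/(μ₀R²).
R² + z² = 0.000361 + 0.00297 = 0.003331 m²; raised to 3/2 gives 1.92×10⁻⁴ m³.
I = 2 × 8.53×10⁻⁶ × 1.92×10⁻⁴ / (1.26×10⁻⁶ × 0.000361) = 7.23 A.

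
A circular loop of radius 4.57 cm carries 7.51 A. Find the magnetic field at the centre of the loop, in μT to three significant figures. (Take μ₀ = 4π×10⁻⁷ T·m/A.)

At the centre of a circular loop the Biot–Savart law gives B = μ₀I/(2R).
B = (4π×10⁻⁷ × 7.51) / (2 × 0.0457) = 1.03×10⁻⁴ T.

B ≈ 103 μT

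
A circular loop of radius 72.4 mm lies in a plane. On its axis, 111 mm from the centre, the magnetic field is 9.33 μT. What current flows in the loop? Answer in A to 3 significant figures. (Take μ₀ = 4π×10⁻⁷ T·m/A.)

On the axis of a loop, B = μ₀IR²/[2(R²+z²)^(3/2)], so I = 2B(R²+z²)^(3/2)/(μ₀R²).
R² + z² = 0.005242 + 0.01232 = 0.01756 m²; raised to 3/2 gives 2.33×10⁻³ m³.
I = 2 × 9.33×10⁻⁶ × 2.33×10⁻³ / (1.26×10⁻⁶ × 0.005242) = 6.59 A.

I ≈ 6.59 A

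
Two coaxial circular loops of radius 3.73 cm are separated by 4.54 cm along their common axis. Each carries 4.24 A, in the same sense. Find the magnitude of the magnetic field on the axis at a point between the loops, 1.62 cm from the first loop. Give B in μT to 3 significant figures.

Each loop contributes B = μ₀IR²/[2(R²+z²)^(3/2)] on the axis, with z measured from that loop.
Loop 1 (z = 0.0162 m): B₁ = 5.51×10⁻⁵ T. Loop 2 (z = 0.0292 m): B₂ = 3.49×10⁻⁵ T.
The fields add: B = B₁ + B₂ = 9.00×10⁻⁵ T.

B ≈ 90.0 μT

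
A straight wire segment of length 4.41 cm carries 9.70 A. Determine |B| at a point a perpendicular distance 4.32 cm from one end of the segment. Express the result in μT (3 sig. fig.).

B ≈ 16.0 μT

For a finite straight segment, B = (μ₀I/4πd)(sinθ₁ + sinθ₂), where θ₁, θ₂ are the angles from the perpendicular to each end.
The perpendicular foot is at one end, so the two end-offsets along the wire are 0 and L = 0.0441 m.
sinθ₁ = 0/√(0²+0.0432²) = 0.0000; sinθ₂ = 0.0441/√(0.0441²+0.0432²) = 0.7144.
B = (4π×10⁻⁷ × 9.70) / (4π × 0.0432) × (0.0000 + 0.7144) = 1.60×10⁻⁵ T.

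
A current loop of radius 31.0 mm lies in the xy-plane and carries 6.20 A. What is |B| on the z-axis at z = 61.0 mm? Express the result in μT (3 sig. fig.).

B ≈ 11.7 μT

On the axis of a circular loop, B = μ₀IR² / [2(R²+z²)^(3/2)].
R² + z² = (0.031)² + (0.061)² = 0.004682 m², and (R²+z²)^(3/2) = 3.20×10⁻⁴ m³.
B = (4π×10⁻⁷ × 6.20 × 0.000961) / (2 × 3.20×10⁻⁴) = 1.17×10⁻⁵ T.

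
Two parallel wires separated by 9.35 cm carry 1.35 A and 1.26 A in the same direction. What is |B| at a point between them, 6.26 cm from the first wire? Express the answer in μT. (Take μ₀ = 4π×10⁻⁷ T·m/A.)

B ≈ 3.84 μT

Each long wire gives B = μ₀I/(2πd). Distances are d₁ = 0.0626 m and d₂ = 0.0309 m.
B₁ = 4.31×10⁻⁶ T, B₂ = 8.16×10⁻⁶ T.
Between parallel currents the two contributions point in opposite directions, so they subtract. B = |B₁ − B₂| = |4.31×10⁻⁶ − 8.16×10⁻⁶| = 3.84×10⁻⁶ T.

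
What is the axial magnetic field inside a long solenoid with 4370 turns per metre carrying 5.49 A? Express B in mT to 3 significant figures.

Inside a long solenoid, B = μ₀nI with n = 4370 turns/m.
B = 4π×10⁻⁷ × 4370 × 5.49 = 3.01×10⁻² T.

B ≈ 30.1 mT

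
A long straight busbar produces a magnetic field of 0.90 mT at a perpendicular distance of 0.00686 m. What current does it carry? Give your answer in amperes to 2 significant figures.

For a long straight wire B = μ₀I/(2πd), so I = 2πdB/μ₀.
I = 2π × 0.00686 × 9.00×10⁻⁴ / (4π×10⁻⁷) = 30.9 A.

I ≈ 31 A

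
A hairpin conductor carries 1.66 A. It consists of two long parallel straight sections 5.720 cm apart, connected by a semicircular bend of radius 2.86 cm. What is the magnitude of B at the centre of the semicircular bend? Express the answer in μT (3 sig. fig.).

The semicircular arc contributes B_arc = μ₀I·π/(4πR) = μ₀I/(4R) = 1.82×10⁻⁵ T.
Each semi-infinite lead is at perpendicular distance R = 0.0286 m from the centre, with the perpendicular foot at its near end, so it contributes μ₀I/(4πR); both point the same way, together 1.16×10⁻⁵ T.
Arc and leads all point the same direction: B = 1.82×10⁻⁵ + 1.16×10⁻⁵ = 2.98×10⁻⁵ T.

B ≈ 29.8 μT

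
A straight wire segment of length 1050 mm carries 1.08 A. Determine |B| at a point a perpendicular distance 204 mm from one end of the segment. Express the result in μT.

B ≈ 0.520 μT

For a finite straight segment, B = (μ₀I/4πd)(sinθ₁ + sinθ₂), where θ₁, θ₂ are the angles from the perpendicular to each end.
The perpendicular foot is at one end, so the two end-offsets along the wire are 0 and L = 1.05 m.
sinθ₁ = 0/√(0²+0.204²) = 0.0000; sinθ₂ = 1.05/√(1.05²+0.204²) = 0.9816.
B = (4π×10⁻⁷ × 1.08) / (4π × 0.204) × (0.0000 + 0.9816) = 5.20×10⁻⁷ T.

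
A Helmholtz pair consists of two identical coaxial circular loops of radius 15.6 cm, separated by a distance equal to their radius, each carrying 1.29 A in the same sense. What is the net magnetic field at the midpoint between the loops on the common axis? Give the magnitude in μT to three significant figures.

B ≈ 7.44 μT

Each loop contributes B = μ₀IR²/[2(R²+z²)^(3/2)] on the axis, with z measured from that loop.
Loop 1 (z = 0.078 m): B₁ = 3.72×10⁻⁶ T. Loop 2 (z = 0.078 m): B₂ = 3.72×10⁻⁶ T.
The fields add: B = B₁ + B₂ = 7.44×10⁻⁶ T.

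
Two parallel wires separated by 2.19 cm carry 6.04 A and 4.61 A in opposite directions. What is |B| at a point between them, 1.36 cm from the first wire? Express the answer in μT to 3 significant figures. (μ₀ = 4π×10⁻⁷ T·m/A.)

B ≈ 200 μT

Each long wire gives B = μ₀I/(2πd). Distances are d₁ = 0.0136 m and d₂ = 0.0083 m.
B₁ = 8.88×10⁻⁵ T, B₂ = 1.11×10⁻⁴ T.
Between antiparallel currents both contributions point the same way, so they add. B = B₁ + B₂ = 8.88×10⁻⁵ + 1.11×10⁻⁴ = 2.00×10⁻⁴ T.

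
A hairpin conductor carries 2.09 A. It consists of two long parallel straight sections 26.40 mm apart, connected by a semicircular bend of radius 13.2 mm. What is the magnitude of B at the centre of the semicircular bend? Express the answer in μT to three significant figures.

The semicircular arc contributes B_arc = μ₀I·π/(4πR) = μ₀I/(4R) = 4.97×10⁻⁵ T.
Each semi-infinite lead is at perpendicular distance R = 0.0132 m from the centre, with the perpendicular foot at its near end, so it contributes μ₀I/(4πR); both point the same way, together 3.17×10⁻⁵ T.
Arc and leads all point the same direction: B = 4.97×10⁻⁵ + 3.17×10⁻⁵ = 8.14×10⁻⁵ T.

B ≈ 81.4 μT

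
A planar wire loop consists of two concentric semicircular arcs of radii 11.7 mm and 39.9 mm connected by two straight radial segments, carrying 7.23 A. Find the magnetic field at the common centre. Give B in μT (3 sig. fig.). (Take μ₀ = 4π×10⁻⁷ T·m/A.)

The radial connectors point toward the centre, so dl × r̂ = 0 and they contribute nothing.
Each semicircle gives μ₀I/(4R): inner arc 1.94×10⁻⁴ T, outer arc 5.69×10⁻⁵ T.
The two arcs carry current in opposite angular senses, so their fields oppose: B = |1.94×10⁻⁴ − 5.69×10⁻⁵| = 1.37×10⁻⁴ T.

B ≈ 137 μT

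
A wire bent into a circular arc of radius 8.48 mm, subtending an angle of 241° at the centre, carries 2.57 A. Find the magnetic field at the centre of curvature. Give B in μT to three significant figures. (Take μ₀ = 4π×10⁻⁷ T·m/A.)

B ≈ 127 μT

The Biot–Savart field of a circular arc at its centre is B = μ₀Iφ/(4πR), with φ = 4.206 rad.
B = (4π×10⁻⁷ × 2.57 × 4.206) / (4π × 0.00848) = 1.27×10⁻⁴ T.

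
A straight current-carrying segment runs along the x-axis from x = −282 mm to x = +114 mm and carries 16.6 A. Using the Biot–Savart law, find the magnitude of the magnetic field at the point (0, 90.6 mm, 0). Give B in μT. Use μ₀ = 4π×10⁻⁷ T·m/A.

For a finite straight segment, B = (μ₀I/4πd)(sinθ₁ + sinθ₂), where θ₁, θ₂ are the angles from the perpendicular to each end.
The perpendicular distance is d = 0.0906 m; the end-offsets along the wire are a = 0.282 m and b = 0.114 m.
sinθ₁ = 0.282/√(0.282²+0.0906²) = 0.9521; sinθ₂ = 0.114/√(0.114²+0.0906²) = 0.7829.
B = (4π×10⁻⁷ × 16.6) / (4π × 0.0906) × (0.9521 + 0.7829) = 3.18×10⁻⁵ T.

B ≈ 31.8 μT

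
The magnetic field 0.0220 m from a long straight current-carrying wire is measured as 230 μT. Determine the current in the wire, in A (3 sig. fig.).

I ≈ 25.3 A

For a long straight wire B = μ₀I/(2πd), so I = 2πdB/μ₀.
I = 2π × 0.022 × 2.30×10⁻⁴ / (4π×10⁻⁷) = 25.3 A.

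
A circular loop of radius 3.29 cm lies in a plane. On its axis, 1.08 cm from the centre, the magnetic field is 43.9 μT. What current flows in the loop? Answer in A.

I ≈ 2.68 A

On the axis of a loop, B = μ₀IR²/[2(R²+z²)^(3/2)], so I = 2B(R²+z²)^(3/2)/(μ₀R²).
R² + z² = 0.001082 + 0.0001166 = 0.001199 m²; raised to 3/2 gives 4.15×10⁻⁵ m³.
I = 2 × 4.39×10⁻⁵ × 4.15×10⁻⁵ / (1.26×10⁻⁶ × 0.001082) = 2.68 A.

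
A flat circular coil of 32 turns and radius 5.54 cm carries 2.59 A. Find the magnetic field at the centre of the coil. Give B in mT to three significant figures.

B ≈ 0.940 mT

For an N-turn flat coil, B = Nμ₀I/(2R) with R = 0.0554 m.
B = 32 × 2.94×10⁻⁵ T = 9.40×10⁻⁴ T.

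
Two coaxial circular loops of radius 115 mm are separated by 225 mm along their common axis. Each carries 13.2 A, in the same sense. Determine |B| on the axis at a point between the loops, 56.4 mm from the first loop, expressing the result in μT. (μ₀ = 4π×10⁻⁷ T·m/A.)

Each loop contributes B = μ₀IR²/[2(R²+z²)^(3/2)] on the axis, with z measured from that loop.
Loop 1 (z = 0.0564 m): B₁ = 5.22×10⁻⁵ T. Loop 2 (z = 0.1686 m): B₂ = 1.29×10⁻⁵ T.
The fields add: B = B₁ + B₂ = 6.51×10⁻⁵ T.

B ≈ 65.1 μT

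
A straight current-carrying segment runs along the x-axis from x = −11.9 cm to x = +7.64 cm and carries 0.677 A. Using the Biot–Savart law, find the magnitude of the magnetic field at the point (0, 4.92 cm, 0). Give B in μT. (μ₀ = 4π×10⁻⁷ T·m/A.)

B ≈ 2.43 μT

For a finite straight segment, B = (μ₀I/4πd)(sinθ₁ + sinθ₂), where θ₁, θ₂ are the angles from the perpendicular to each end.
The perpendicular distance is d = 0.0492 m; the end-offsets along the wire are a = 0.119 m and b = 0.0764 m.
sinθ₁ = 0.119/√(0.119²+0.0492²) = 0.9241; sinθ₂ = 0.0764/√(0.0764²+0.0492²) = 0.8407.
B = (4π×10⁻⁷ × 0.677) / (4π × 0.0492) × (0.9241 + 0.8407) = 2.43×10⁻⁶ T.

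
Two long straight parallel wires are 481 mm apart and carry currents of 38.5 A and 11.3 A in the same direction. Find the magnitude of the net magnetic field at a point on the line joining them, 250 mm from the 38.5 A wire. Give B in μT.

B ≈ 21.0 μT

Each long wire gives B = μ₀I/(2πd). Distances are d₁ = 0.25 m and d₂ = 0.231 m.
B₁ = 3.08×10⁻⁵ T, B₂ = 9.78×10⁻⁶ T.
Between parallel currents the two contributions point in opposite directions, so they subtract. B = |B₁ − B₂| = |3.08×10⁻⁵ − 9.78×10⁻⁶| = 2.10×10⁻⁵ T.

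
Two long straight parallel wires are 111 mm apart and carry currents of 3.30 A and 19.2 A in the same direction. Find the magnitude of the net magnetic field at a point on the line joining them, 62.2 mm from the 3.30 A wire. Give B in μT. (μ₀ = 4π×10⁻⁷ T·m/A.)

Each long wire gives B = μ₀I/(2πd). Distances are d₁ = 0.0622 m and d₂ = 0.0488 m.
B₁ = 1.06×10⁻⁵ T, B₂ = 7.87×10⁻⁵ T.
Between parallel currents the two contributions point in opposite directions, so they subtract. B = |B₁ − B₂| = |1.06×10⁻⁵ − 7.87×10⁻⁵| = 6.81×10⁻⁵ T.

B ≈ 68.1 μT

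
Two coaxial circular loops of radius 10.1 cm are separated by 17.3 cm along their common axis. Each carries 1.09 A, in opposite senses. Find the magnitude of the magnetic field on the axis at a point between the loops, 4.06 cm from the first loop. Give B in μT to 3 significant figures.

Each loop contributes B = μ₀IR²/[2(R²+z²)^(3/2)] on the axis, with z measured from that loop.
Loop 1 (z = 0.0406 m): B₁ = 5.42×10⁻⁶ T. Loop 2 (z = 0.1324 m): B₂ = 1.51×10⁻⁶ T.
The fields oppose: B = |B₁ − B₂| = 3.90×10⁻⁶ T.

B ≈ 3.90 μT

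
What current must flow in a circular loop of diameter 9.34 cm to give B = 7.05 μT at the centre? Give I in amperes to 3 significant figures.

At the centre of a circular loop B = μ₀I/(2R), so I = 2RB/μ₀.
With R = 0.0467 m, I = 2 × 0.0467 × 7.05×10⁻⁶ / (4π×10⁻⁷) = 0.524 A.

I ≈ 0.524 A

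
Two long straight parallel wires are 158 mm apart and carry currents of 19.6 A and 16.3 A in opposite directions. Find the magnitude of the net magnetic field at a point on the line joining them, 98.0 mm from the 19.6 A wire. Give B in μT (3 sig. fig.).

Each long wire gives B = μ₀I/(2πd). Distances are d₁ = 0.098 m and d₂ = 0.06 m.
B₁ = 4.00×10⁻⁵ T, B₂ = 5.43×10⁻⁵ T.
Between antiparallel currents both contributions point the same way, so they add. B = B₁ + B₂ = 4.00×10⁻⁵ + 5.43×10⁻⁵ = 9.43×10⁻⁵ T.

B ≈ 94.3 μT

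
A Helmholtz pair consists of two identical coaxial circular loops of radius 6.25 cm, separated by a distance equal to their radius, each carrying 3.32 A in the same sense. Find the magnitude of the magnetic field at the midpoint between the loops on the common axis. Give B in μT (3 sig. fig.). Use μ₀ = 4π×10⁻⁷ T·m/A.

B ≈ 47.8 μT

Each loop contributes B = μ₀IR²/[2(R²+z²)^(3/2)] on the axis, with z measured from that loop.
Loop 1 (z = 0.03125 m): B₁ = 2.39×10⁻⁵ T. Loop 2 (z = 0.03125 m): B₂ = 2.39×10⁻⁵ T.
The fields add: B = B₁ + B₂ = 4.78×10⁻⁵ T.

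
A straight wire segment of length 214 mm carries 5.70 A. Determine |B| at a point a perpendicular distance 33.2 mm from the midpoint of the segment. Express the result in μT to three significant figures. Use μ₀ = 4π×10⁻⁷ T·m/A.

For a finite straight segment, B = (μ₀I/4πd)(sinθ₁ + sinθ₂), where θ₁, θ₂ are the angles from the perpendicular to each end.
The perpendicular from the point meets the wire at its midpoint, so each end is L/2 = 0.107 m away along the wire.
sinθ₁ = 0.107/√(0.107²+0.0332²) = 0.9551; sinθ₂ = 0.107/√(0.107²+0.0332²) = 0.9551.
B = (4π×10⁻⁷ × 5.70) / (4π × 0.0332) × (0.9551 + 0.9551) = 3.28×10⁻⁵ T.

B ≈ 32.8 μT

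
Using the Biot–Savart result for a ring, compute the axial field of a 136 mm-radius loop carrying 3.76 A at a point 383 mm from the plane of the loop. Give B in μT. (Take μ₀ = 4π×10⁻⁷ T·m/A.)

On the axis of a circular loop, B = μ₀IR² / [2(R²+z²)^(3/2)].
R² + z² = (0.136)² + (0.383)² = 0.1652 m², and (R²+z²)^(3/2) = 6.71×10⁻² m³.
B = (4π×10⁻⁷ × 3.76 × 0.0185) / (2 × 6.71×10⁻²) = 6.51×10⁻⁷ T.

B ≈ 0.651 μT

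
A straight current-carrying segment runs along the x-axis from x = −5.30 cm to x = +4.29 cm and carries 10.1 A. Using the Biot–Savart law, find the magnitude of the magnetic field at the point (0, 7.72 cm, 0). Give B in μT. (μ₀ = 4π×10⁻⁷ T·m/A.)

B ≈ 13.8 μT

For a finite straight segment, B = (μ₀I/4πd)(sinθ₁ + sinθ₂), where θ₁, θ₂ are the angles from the perpendicular to each end.
The perpendicular distance is d = 0.0772 m; the end-offsets along the wire are a = 0.053 m and b = 0.0429 m.
sinθ₁ = 0.053/√(0.053²+0.0772²) = 0.5660; sinθ₂ = 0.0429/√(0.0429²+0.0772²) = 0.4857.
B = (4π×10⁻⁷ × 10.1) / (4π × 0.0772) × (0.5660 + 0.4857) = 1.38×10⁻⁵ T.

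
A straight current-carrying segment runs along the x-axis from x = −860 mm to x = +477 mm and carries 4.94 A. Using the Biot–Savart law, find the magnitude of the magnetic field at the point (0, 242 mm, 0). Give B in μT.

B ≈ 3.79 μT

For a finite straight segment, B = (μ₀I/4πd)(sinθ₁ + sinθ₂), where θ₁, θ₂ are the angles from the perpendicular to each end.
The perpendicular distance is d = 0.242 m; the end-offsets along the wire are a = 0.86 m and b = 0.477 m.
sinθ₁ = 0.86/√(0.86²+0.242²) = 0.9626; sinθ₂ = 0.477/√(0.477²+0.242²) = 0.8918.
B = (4π×10⁻⁷ × 4.94) / (4π × 0.242) × (0.9626 + 0.8918) = 3.79×10⁻⁶ T.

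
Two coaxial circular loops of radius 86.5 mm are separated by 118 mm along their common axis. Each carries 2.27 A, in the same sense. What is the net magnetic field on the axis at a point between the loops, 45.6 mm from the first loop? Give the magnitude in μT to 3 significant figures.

B ≈ 18.8 μT

Each loop contributes B = μ₀IR²/[2(R²+z²)^(3/2)] on the axis, with z measured from that loop.
Loop 1 (z = 0.0456 m): B₁ = 1.14×10⁻⁵ T. Loop 2 (z = 0.0724 m): B₂ = 7.44×10⁻⁶ T.
The fields add: B = B₁ + B₂ = 1.88×10⁻⁵ T.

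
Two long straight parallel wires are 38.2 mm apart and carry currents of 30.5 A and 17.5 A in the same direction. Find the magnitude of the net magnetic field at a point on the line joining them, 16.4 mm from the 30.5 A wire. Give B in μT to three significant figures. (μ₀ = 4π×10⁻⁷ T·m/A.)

Each long wire gives B = μ₀I/(2πd). Distances are d₁ = 0.0164 m and d₂ = 0.0218 m.
B₁ = 3.72×10⁻⁴ T, B₂ = 1.61×10⁻⁴ T.
Between parallel currents the two contributions point in opposite directions, so they subtract. B = |B₁ − B₂| = |3.72×10⁻⁴ − 1.61×10⁻⁴| = 2.11×10⁻⁴ T.

B ≈ 211 μT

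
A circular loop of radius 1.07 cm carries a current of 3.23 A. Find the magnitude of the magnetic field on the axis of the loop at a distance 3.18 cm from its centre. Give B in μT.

On the axis of a circular loop, B = μ₀IR² / [2(R²+z²)^(3/2)].
R² + z² = (0.0107)² + (0.0318)² = 0.001126 m², and (R²+z²)^(3/2) = 3.78×10⁻⁵ m³.
B = (4π×10⁻⁷ × 3.23 × 0.0001145) / (2 × 3.78×10⁻⁵) = 6.15×10⁻⁶ T.

B ≈ 6.15 μT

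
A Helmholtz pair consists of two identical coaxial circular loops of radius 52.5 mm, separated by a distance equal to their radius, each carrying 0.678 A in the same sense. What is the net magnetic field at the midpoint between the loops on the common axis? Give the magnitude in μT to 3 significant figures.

B ≈ 11.6 μT

Each loop contributes B = μ₀IR²/[2(R²+z²)^(3/2)] on the axis, with z measured from that loop.
Loop 1 (z = 0.02625 m): B₁ = 5.81×10⁻⁶ T. Loop 2 (z = 0.02625 m): B₂ = 5.81×10⁻⁶ T.
The fields add: B = B₁ + B₂ = 1.16×10⁻⁵ T.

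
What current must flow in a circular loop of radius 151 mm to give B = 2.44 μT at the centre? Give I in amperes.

At the centre of a circular loop B = μ₀I/(2R), so I = 2RB/μ₀.
With R = 0.151 m, I = 2 × 0.151 × 2.44×10⁻⁶ / (4π×10⁻⁷) = 0.586 A.

I ≈ 0.586 A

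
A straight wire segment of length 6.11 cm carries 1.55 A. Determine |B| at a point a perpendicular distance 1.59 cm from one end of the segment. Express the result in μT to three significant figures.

For a finite straight segment, B = (μ₀I/4πd)(sinθ₁ + sinθ₂), where θ₁, θ₂ are the angles from the perpendicular to each end.
The perpendicular foot is at one end, so the two end-offsets along the wire are 0 and L = 0.0611 m.
sinθ₁ = 0/√(0²+0.0159²) = 0.0000; sinθ₂ = 0.0611/√(0.0611²+0.0159²) = 0.9678.
B = (4π×10⁻⁷ × 1.55) / (4π × 0.0159) × (0.0000 + 0.9678) = 9.43×10⁻⁶ T.

B ≈ 9.43 μT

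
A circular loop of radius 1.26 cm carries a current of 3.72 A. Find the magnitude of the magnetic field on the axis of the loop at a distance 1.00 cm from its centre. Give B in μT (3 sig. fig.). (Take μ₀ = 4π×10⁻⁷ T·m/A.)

On the axis of a circular loop, B = μ₀IR² / [2(R²+z²)^(3/2)].
R² + z² = (0.0126)² + (0.01)² = 0.0002588 m², and (R²+z²)^(3/2) = 4.16×10⁻⁶ m³.
B = (4π×10⁻⁷ × 3.72 × 0.0001588) / (2 × 4.16×10⁻⁶) = 8.91×10⁻⁵ T.

B ≈ 89.1 μT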